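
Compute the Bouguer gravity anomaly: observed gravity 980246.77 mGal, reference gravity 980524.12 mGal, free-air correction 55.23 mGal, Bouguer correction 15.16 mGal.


BA = g_obs - g_ref + FAC - BC
= 980246.77 - 980524.12 + 55.23 - 15.16
= -237.28 mGal

-237.28


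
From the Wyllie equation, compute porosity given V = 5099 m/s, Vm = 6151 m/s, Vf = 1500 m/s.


1/V - 1/Vm = 1/5099 - 1/6151 = 3.354e-05
1/Vf - 1/Vm = 1/1500 - 1/6151 = 0.00050409
phi = 3.354e-05 / 0.00050409 = 0.0665

0.0665


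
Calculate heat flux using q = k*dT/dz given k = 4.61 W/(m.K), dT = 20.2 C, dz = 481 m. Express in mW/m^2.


q = k * dT / dz * 1000
= 4.61 * 20.2 / 481 * 1000
= 0.193601 * 1000
= 193.6008 mW/m^2

193.6008


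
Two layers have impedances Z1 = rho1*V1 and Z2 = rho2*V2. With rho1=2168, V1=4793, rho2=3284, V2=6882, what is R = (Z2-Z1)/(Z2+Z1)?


Z1 = 2168 * 4793 = 10391224
Z2 = 3284 * 6882 = 22600488
R = (22600488 - 10391224) / (22600488 + 10391224) = 12209264 / 32991712 = 0.3701

0.3701


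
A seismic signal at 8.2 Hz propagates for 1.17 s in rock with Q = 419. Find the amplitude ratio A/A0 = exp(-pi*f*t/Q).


pi*f*t/Q = pi*8.2*1.17/419 = 0.071934
A/A0 = exp(-0.071934) = 0.930592

0.930592


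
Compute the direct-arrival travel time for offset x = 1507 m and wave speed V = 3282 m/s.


t = x / V
= 1507 / 3282
= 0.4592 s

0.4592


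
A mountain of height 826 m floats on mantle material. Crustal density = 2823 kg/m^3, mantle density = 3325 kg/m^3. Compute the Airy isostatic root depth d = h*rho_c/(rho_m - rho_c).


rho_m - rho_c = 3325 - 2823 = 502
d = 826 * 2823 / 502
= 2331798 / 502
= 4645.02 m

4645.02


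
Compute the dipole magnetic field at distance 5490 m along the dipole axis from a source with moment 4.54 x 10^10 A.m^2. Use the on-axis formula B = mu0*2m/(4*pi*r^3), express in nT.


m = 4.54 x 10^10 = 45400000000 A.m^2
2m = 90800000000 A.m^2
r^3 = 5490^3 = 165469149000
B = (4pi*10^-7) * 90800000000 / (4*pi * 165469149000) * 1e9
= 114102.645178 / 2079346651576.62 * 1e9
= 54.8743 nT

54.8743


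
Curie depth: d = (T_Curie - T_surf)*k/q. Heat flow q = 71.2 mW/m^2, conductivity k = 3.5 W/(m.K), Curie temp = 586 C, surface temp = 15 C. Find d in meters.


T_Curie - T_surf = 586 - 15 = 571 C
Convert q to W/m^2: 71.2 mW/m^2 = 0.0712 W/m^2
d = 571 * 3.5 / 0.0712 = 28068.82 m

28068.82


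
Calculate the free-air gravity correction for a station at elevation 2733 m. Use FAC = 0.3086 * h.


FAC = 0.3086 * h
= 0.3086 * 2733
= 843.4038 mGal

843.4038


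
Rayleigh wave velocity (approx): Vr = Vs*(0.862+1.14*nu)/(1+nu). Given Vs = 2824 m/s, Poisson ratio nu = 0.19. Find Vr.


Numerator factor = 0.862 + 1.14*0.19 = 1.0786
Denominator = 1 + 0.19 = 1.19
Vr = 2824 * 1.0786 / 1.19 = 2559.64 m/s

2559.64


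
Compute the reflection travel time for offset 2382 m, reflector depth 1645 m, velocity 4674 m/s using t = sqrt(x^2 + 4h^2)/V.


x^2 + 4h^2 = 2382^2 + 4*1645^2 = 5673924 + 10824100 = 16498024
sqrt(16498024) = 4061.776
t = 4061.776 / 4674 = 0.869 s

0.869


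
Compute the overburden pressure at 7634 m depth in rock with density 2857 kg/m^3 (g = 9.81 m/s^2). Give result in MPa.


P = rho * g * z / 1e6
= 2857 * 9.81 * 7634 / 1e6
= 213959415.78 / 1e6
= 213.9594 MPa

213.9594


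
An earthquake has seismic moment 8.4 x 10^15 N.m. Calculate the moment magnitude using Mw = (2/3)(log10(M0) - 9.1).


log10(M0) = log10(8.4 x 10^15) = 15.9243
Mw = 2/3 * (15.9243 - 9.1)
= 2/3 * 6.8243
= 4.55

4.55


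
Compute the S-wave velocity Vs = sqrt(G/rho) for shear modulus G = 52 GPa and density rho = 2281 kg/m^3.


Convert G to Pa: G = 52e9 Pa
Compute G/rho = 52e9 / 2281 = 22797018.8514
Vs = sqrt(22797018.8514) = 4774.62 m/s

4774.62


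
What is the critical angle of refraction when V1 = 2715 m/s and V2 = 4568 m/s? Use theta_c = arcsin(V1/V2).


V1/V2 = 2715/4568 = 0.594352
theta_c = arcsin(0.594352) = 36.4665 degrees

36.4665


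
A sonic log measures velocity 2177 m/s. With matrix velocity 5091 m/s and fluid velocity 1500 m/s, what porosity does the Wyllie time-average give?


1/V - 1/Vm = 1/2177 - 1/5091 = 0.00026292
1/Vf - 1/Vm = 1/1500 - 1/5091 = 0.00047024
phi = 0.00026292 / 0.00047024 = 0.5591

0.5591


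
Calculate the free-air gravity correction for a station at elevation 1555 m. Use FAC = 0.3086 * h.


FAC = 0.3086 * h
= 0.3086 * 1555
= 479.873 mGal

479.873


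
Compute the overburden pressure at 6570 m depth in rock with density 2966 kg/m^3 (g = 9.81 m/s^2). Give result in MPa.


P = rho * g * z / 1e6
= 2966 * 9.81 * 6570 / 1e6
= 191163742.2 / 1e6
= 191.1637 MPa

191.1637


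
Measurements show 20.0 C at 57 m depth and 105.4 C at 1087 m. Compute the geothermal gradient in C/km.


dT = 105.4 - 20.0 = 85.4 C
dz = 1087 - 57 = 1030 m
gradient = dT/dz * 1000 = 85.4/1030 * 1000 = 82.9126 C/km

82.9126


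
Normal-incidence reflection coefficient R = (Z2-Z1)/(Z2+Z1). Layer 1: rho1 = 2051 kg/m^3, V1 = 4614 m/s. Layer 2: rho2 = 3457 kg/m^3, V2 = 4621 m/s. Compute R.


Z1 = 2051 * 4614 = 9463314
Z2 = 3457 * 4621 = 15974797
R = (15974797 - 9463314) / (15974797 + 9463314) = 6511483 / 25438111 = 0.256

0.256


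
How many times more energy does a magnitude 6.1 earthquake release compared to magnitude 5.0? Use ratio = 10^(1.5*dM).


M2 - M1 = 6.1 - 5.0 = 1.1
1.5 * 1.1 = 1.65
ratio = 10^1.65 = 44.67

44.67


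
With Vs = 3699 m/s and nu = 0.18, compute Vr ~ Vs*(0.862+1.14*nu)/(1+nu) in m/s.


Numerator factor = 0.862 + 1.14*0.18 = 1.0672
Denominator = 1 + 0.18 = 1.18
Vr = 3699 * 1.0672 / 1.18 = 3345.4 m/s

3345.4


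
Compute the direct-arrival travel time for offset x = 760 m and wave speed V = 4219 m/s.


t = x / V
= 760 / 4219
= 0.1801 s

0.1801


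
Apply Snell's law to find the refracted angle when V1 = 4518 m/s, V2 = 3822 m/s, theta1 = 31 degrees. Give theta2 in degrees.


sin(theta1) = sin(31 deg) = 0.515038
sin(theta2) = V2/V1 * sin(theta1) = 3822/4518 * 0.515038 = 0.435696
theta2 = arcsin(0.435696) = 25.8296 degrees

25.8296


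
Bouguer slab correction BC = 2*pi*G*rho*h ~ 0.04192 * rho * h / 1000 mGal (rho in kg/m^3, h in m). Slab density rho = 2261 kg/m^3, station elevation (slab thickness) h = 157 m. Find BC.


BC = 0.04192 * rho * h / 1000
= 0.04192 * 2261 * 157 / 1000
= 14.8806 mGal

14.8806


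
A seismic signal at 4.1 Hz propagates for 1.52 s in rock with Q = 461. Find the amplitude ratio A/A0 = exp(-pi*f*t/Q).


pi*f*t/Q = pi*4.1*1.52/461 = 0.042469
A/A0 = exp(-0.042469) = 0.95842

0.95842


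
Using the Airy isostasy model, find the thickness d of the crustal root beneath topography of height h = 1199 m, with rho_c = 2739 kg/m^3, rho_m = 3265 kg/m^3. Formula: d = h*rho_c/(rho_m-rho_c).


rho_m - rho_c = 3265 - 2739 = 526
d = 1199 * 2739 / 526
= 3284061 / 526
= 6243.46 m

6243.46


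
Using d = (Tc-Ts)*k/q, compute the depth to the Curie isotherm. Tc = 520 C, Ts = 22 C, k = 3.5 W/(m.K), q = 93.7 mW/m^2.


T_Curie - T_surf = 520 - 22 = 498 C
Convert q to W/m^2: 93.7 mW/m^2 = 0.0937 W/m^2
d = 498 * 3.5 / 0.0937 = 18601.92 m

18601.92


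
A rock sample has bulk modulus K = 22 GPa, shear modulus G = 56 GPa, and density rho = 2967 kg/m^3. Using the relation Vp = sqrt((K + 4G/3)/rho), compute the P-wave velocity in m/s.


First compute the effective modulus:
K + 4G/3 = 22e9 + 4*56e9/3 = 96666666666.67 Pa
Then divide by density:
96666666666.67 / 2967 = 32580608.9203 Pa/(kg/m^3)
Take the square root:
Vp = sqrt(32580608.9203) = 5707.94 m/s

5707.94


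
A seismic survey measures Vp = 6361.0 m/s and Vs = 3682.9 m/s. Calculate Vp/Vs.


Vp/Vs = 6361.0 / 3682.9
= 1.7272

1.7272


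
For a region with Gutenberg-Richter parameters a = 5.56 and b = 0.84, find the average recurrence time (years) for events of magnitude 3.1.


log10(N) = 5.56 - 0.84*3.1 = 2.956
N = 10^2.956 = 903.649474
T = 1/N = 1/903.649474 = 0.0011 years

0.0011


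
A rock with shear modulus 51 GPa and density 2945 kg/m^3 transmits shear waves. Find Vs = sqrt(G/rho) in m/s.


Convert G to Pa: G = 51e9 Pa
Compute G/rho = 51e9 / 2945 = 17317487.2666
Vs = sqrt(17317487.2666) = 4161.43 m/s

4161.43


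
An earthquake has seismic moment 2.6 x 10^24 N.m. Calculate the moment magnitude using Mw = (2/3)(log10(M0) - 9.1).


log10(M0) = log10(2.6 x 10^24) = 24.415
Mw = 2/3 * (24.415 - 9.1)
= 2/3 * 15.315
= 10.21

10.21


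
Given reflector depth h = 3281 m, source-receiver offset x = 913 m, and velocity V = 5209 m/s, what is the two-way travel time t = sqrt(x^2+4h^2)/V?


x^2 + 4h^2 = 913^2 + 4*3281^2 = 833569 + 43059844 = 43893413
sqrt(43893413) = 6625.2104
t = 6625.2104 / 5209 = 1.2719 s

1.2719


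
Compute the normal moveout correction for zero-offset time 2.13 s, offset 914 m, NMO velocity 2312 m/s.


x/Vnmo = 914/2312 = 0.395329
(x/Vnmo)^2 = 0.156285
t0^2 = 4.5369
sqrt(4.5369 + 0.156285) = 2.166376
dt = 2.166376 - 2.13 = 0.036376

0.036376


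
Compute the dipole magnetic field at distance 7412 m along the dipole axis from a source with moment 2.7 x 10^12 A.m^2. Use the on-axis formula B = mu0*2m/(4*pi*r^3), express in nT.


m = 2.7 x 10^12 = 2700000000000 A.m^2
2m = 5400000000000 A.m^2
r^3 = 7412^3 = 407198558528
B = (4pi*10^-7) * 5400000000000 / (4*pi * 407198558528) * 1e9
= 6785840.131754 / 5117008000095.67 * 1e9
= 1326.1344 nT

1326.1344


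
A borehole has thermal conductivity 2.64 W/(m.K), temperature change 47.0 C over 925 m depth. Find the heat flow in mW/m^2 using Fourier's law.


q = k * dT / dz * 1000
= 2.64 * 47.0 / 925 * 1000
= 0.134141 * 1000
= 134.1405 mW/m^2

134.1405


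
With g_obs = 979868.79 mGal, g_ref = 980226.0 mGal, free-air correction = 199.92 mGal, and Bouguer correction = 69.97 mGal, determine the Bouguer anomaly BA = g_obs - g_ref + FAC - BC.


BA = g_obs - g_ref + FAC - BC
= 979868.79 - 980226.0 + 199.92 - 69.97
= -227.26 mGal

-227.26


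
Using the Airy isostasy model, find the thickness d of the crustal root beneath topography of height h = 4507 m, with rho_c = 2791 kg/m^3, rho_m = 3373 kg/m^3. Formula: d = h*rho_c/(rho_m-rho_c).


rho_m - rho_c = 3373 - 2791 = 582
d = 4507 * 2791 / 582
= 12579037 / 582
= 21613.47 m

21613.47


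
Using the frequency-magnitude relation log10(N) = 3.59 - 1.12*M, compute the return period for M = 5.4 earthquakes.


log10(N) = 3.59 - 1.12*5.4 = -2.458
N = 10^-2.458 = 0.003483
T = 1/N = 1/0.003483 = 287.0781 years

287.0781


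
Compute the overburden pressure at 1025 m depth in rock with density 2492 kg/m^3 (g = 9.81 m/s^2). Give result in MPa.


P = rho * g * z / 1e6
= 2492 * 9.81 * 1025 / 1e6
= 25057683.0 / 1e6
= 25.0577 MPa

25.0577


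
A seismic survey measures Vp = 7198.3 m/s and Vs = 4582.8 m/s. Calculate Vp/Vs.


Vp/Vs = 7198.3 / 4582.8
= 1.5707

1.5707


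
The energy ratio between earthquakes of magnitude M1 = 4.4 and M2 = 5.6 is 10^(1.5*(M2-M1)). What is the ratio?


M2 - M1 = 5.6 - 4.4 = 1.2
1.5 * 1.2 = 1.8
ratio = 10^1.8 = 63.1

63.1


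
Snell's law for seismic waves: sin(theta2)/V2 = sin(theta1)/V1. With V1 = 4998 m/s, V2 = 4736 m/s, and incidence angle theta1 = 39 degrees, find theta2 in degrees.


sin(theta1) = sin(39 deg) = 0.62932
sin(theta2) = V2/V1 * sin(theta1) = 4736/4998 * 0.62932 = 0.596331
theta2 = arcsin(0.596331) = 36.6076 degrees

36.6076


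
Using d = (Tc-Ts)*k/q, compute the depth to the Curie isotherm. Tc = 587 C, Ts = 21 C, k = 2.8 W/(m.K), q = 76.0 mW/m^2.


T_Curie - T_surf = 587 - 21 = 566 C
Convert q to W/m^2: 76.0 mW/m^2 = 0.076 W/m^2
d = 566 * 2.8 / 0.076 = 20852.63 m

20852.63


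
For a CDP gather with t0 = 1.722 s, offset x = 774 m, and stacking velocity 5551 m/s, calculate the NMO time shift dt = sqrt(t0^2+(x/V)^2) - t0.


x/Vnmo = 774/5551 = 0.139434
(x/Vnmo)^2 = 0.019442
t0^2 = 2.965284
sqrt(2.965284 + 0.019442) = 1.727636
dt = 1.727636 - 1.722 = 0.005636

0.005636


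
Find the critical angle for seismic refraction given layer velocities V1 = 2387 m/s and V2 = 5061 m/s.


V1/V2 = 2387/5061 = 0.471646
theta_c = arcsin(0.471646) = 28.1412 degrees

28.1412


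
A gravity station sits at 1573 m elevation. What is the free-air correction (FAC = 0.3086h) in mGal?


FAC = 0.3086 * h
= 0.3086 * 1573
= 485.4278 mGal

485.4278


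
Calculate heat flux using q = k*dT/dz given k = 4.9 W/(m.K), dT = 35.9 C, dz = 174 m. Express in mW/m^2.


q = k * dT / dz * 1000
= 4.9 * 35.9 / 174 * 1000
= 1.010977 * 1000
= 1010.977 mW/m^2

1010.977


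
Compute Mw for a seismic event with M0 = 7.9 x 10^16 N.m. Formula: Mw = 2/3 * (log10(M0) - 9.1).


log10(M0) = log10(7.9 x 10^16) = 16.8976
Mw = 2/3 * (16.8976 - 9.1)
= 2/3 * 7.7976
= 5.2

5.2


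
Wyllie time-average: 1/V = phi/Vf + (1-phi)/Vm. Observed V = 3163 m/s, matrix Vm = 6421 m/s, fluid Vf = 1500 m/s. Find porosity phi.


1/V - 1/Vm = 1/3163 - 1/6421 = 0.00016042
1/Vf - 1/Vm = 1/1500 - 1/6421 = 0.00051093
phi = 0.00016042 / 0.00051093 = 0.314

0.314


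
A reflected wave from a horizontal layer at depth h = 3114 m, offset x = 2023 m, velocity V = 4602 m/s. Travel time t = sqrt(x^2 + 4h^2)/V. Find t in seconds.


x^2 + 4h^2 = 2023^2 + 4*3114^2 = 4092529 + 38787984 = 42880513
sqrt(42880513) = 6548.3214
t = 6548.3214 / 4602 = 1.4229 s

1.4229


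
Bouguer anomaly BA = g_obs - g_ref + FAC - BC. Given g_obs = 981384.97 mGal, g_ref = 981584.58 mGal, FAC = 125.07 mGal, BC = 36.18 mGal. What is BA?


BA = g_obs - g_ref + FAC - BC
= 981384.97 - 981584.58 + 125.07 - 36.18
= -110.72 mGal

-110.72


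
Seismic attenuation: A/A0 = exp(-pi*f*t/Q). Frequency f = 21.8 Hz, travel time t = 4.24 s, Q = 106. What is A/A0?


pi*f*t/Q = pi*21.8*4.24/106 = 2.739469
A/A0 = exp(-2.739469) = 0.064605

0.064605


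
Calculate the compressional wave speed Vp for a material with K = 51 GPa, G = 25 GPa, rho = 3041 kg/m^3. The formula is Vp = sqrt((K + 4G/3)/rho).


First compute the effective modulus:
K + 4G/3 = 51e9 + 4*25e9/3 = 84333333333.33 Pa
Then divide by density:
84333333333.33 / 3041 = 27732105.667 Pa/(kg/m^3)
Take the square root:
Vp = sqrt(27732105.667) = 5266.13 m/s

5266.13


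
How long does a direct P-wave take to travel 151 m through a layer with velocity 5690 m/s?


t = x / V
= 151 / 5690
= 0.0265 s

0.0265


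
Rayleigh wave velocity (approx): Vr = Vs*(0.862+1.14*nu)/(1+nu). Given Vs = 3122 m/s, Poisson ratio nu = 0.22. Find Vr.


Numerator factor = 0.862 + 1.14*0.22 = 1.1128
Denominator = 1 + 0.22 = 1.22
Vr = 3122 * 1.1128 / 1.22 = 2847.67 m/s

2847.67


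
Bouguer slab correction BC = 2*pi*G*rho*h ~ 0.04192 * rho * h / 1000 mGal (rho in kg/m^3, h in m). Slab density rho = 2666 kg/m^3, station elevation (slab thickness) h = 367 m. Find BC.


BC = 0.04192 * rho * h / 1000
= 0.04192 * 2666 * 367 / 1000
= 41.0155 mGal

41.0155


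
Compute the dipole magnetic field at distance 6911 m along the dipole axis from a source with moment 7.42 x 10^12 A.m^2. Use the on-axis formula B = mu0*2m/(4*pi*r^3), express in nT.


m = 7.42 x 10^12 = 7420000000000 A.m^2
2m = 14840000000000 A.m^2
r^3 = 6911^3 = 330082636031
B = (4pi*10^-7) * 14840000000000 / (4*pi * 330082636031) * 1e9
= 18648493.991709 / 4147940737730.17 * 1e9
= 4495.8439 nT

4495.8439


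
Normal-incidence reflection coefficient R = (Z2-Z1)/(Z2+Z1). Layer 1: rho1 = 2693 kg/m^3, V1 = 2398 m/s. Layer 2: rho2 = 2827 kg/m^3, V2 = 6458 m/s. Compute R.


Z1 = 2693 * 2398 = 6457814
Z2 = 2827 * 6458 = 18256766
R = (18256766 - 6457814) / (18256766 + 6457814) = 11798952 / 24714580 = 0.4774

0.4774


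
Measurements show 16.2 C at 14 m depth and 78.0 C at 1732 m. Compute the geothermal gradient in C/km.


dT = 78.0 - 16.2 = 61.8 C
dz = 1732 - 14 = 1718 m
gradient = dT/dz * 1000 = 61.8/1718 * 1000 = 35.9721 C/km

35.9721


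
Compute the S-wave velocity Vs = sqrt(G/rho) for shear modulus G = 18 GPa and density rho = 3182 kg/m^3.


Convert G to Pa: G = 18e9 Pa
Compute G/rho = 18e9 / 3182 = 5656819.6103
Vs = sqrt(5656819.6103) = 2378.41 m/s

2378.41


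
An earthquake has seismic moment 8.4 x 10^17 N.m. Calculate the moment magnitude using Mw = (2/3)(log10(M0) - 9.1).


log10(M0) = log10(8.4 x 10^17) = 17.9243
Mw = 2/3 * (17.9243 - 9.1)
= 2/3 * 8.8243
= 5.88

5.88


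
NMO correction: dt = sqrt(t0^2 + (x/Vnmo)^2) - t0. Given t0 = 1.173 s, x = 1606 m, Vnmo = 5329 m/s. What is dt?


x/Vnmo = 1606/5329 = 0.30137
(x/Vnmo)^2 = 0.090824
t0^2 = 1.375929
sqrt(1.375929 + 0.090824) = 1.211096
dt = 1.211096 - 1.173 = 0.038096

0.038096


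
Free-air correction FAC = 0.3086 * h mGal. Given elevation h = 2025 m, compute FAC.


FAC = 0.3086 * h
= 0.3086 * 2025
= 624.915 mGal

624.915


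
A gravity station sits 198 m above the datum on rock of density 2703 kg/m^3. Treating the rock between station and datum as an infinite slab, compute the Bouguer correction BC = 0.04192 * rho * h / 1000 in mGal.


BC = 0.04192 * rho * h / 1000
= 0.04192 * 2703 * 198 / 1000
= 22.4353 mGal

22.4353


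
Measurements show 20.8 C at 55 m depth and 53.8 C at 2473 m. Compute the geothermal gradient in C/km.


dT = 53.8 - 20.8 = 33.0 C
dz = 2473 - 55 = 2418 m
gradient = dT/dz * 1000 = 33.0/2418 * 1000 = 13.6476 C/km

13.6476


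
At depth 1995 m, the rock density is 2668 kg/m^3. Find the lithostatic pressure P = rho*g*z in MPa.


P = rho * g * z / 1e6
= 2668 * 9.81 * 1995 / 1e6
= 52215294.6 / 1e6
= 52.2153 MPa

52.2153


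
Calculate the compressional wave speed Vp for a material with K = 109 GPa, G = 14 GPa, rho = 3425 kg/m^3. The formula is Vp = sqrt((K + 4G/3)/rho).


First compute the effective modulus:
K + 4G/3 = 109e9 + 4*14e9/3 = 127666666666.67 Pa
Then divide by density:
127666666666.67 / 3425 = 37274939.1727 Pa/(kg/m^3)
Take the square root:
Vp = sqrt(37274939.1727) = 6105.32 m/s

6105.32


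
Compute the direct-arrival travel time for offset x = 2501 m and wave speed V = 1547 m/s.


t = x / V
= 2501 / 1547
= 1.6167 s

1.6167


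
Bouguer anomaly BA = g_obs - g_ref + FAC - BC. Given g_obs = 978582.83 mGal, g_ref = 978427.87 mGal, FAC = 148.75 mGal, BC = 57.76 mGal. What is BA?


BA = g_obs - g_ref + FAC - BC
= 978582.83 - 978427.87 + 148.75 - 57.76
= 245.95 mGal

245.95


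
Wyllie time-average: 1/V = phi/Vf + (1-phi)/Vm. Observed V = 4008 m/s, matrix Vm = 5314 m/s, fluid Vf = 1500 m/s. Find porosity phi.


1/V - 1/Vm = 1/4008 - 1/5314 = 6.132e-05
1/Vf - 1/Vm = 1/1500 - 1/5314 = 0.00047848
phi = 6.132e-05 / 0.00047848 = 0.1282

0.1282


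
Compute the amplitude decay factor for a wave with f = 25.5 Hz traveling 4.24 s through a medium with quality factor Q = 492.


pi*f*t/Q = pi*25.5*4.24/492 = 0.690384
A/A0 = exp(-0.690384) = 0.501383

0.501383


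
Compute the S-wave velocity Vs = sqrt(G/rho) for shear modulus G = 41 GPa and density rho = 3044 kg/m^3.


Convert G to Pa: G = 41e9 Pa
Compute G/rho = 41e9 / 3044 = 13469119.5795
Vs = sqrt(13469119.5795) = 3670.03 m/s

3670.03


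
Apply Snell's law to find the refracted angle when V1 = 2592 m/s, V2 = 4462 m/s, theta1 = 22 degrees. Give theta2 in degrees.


sin(theta1) = sin(22 deg) = 0.374607
sin(theta2) = V2/V1 * sin(theta1) = 4462/2592 * 0.374607 = 0.644867
theta2 = arcsin(0.644867) = 40.1557 degrees

40.1557


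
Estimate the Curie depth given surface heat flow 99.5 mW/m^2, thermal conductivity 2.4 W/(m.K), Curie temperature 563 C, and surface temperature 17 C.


T_Curie - T_surf = 563 - 17 = 546 C
Convert q to W/m^2: 99.5 mW/m^2 = 0.0995 W/m^2
d = 546 * 2.4 / 0.0995 = 13169.85 m

13169.85


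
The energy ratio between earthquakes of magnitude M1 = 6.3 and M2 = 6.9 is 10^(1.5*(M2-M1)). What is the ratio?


M2 - M1 = 6.9 - 6.3 = 0.6
1.5 * 0.6 = 0.9
ratio = 10^0.9 = 7.94

7.94


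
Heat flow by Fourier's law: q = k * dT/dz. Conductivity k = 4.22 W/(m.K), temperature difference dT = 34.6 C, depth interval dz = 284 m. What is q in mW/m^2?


q = k * dT / dz * 1000
= 4.22 * 34.6 / 284 * 1000
= 0.514127 * 1000
= 514.1268 mW/m^2

514.1268


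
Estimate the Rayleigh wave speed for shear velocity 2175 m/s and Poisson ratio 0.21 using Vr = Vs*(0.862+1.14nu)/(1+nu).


Numerator factor = 0.862 + 1.14*0.21 = 1.1014
Denominator = 1 + 0.21 = 1.21
Vr = 2175 * 1.1014 / 1.21 = 1979.79 m/s

1979.79


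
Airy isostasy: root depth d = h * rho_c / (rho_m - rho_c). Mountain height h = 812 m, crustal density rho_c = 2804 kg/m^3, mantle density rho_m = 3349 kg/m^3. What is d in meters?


rho_m - rho_c = 3349 - 2804 = 545
d = 812 * 2804 / 545
= 2276848 / 545
= 4177.7 m

4177.7


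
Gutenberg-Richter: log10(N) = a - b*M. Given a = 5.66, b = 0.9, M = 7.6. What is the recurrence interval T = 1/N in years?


log10(N) = 5.66 - 0.9*7.6 = -1.18
N = 10^-1.18 = 0.066069
T = 1/N = 1/0.066069 = 15.1356 years

15.1356


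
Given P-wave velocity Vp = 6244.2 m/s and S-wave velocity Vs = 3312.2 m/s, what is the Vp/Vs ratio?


Vp/Vs = 6244.2 / 3312.2
= 1.8852

1.8852


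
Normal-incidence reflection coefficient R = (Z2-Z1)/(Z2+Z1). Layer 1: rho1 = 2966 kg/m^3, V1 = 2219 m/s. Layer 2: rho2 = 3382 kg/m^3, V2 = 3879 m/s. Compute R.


Z1 = 2966 * 2219 = 6581554
Z2 = 3382 * 3879 = 13118778
R = (13118778 - 6581554) / (13118778 + 6581554) = 6537224 / 19700332 = 0.3318

0.3318


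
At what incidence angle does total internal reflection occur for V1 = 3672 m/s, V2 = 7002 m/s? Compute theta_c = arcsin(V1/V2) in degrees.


V1/V2 = 3672/7002 = 0.524422
theta_c = arcsin(0.524422) = 31.6293 degrees

31.6293


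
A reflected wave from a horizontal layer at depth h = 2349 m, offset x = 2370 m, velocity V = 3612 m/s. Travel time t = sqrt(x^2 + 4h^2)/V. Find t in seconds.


x^2 + 4h^2 = 2370^2 + 4*2349^2 = 5616900 + 22071204 = 27688104
sqrt(27688104) = 5261.9487
t = 5261.9487 / 3612 = 1.4568 s

1.4568


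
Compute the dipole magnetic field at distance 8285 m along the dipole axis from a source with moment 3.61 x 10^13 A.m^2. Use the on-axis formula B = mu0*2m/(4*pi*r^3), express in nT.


m = 3.61 x 10^13 = 36100000000000 A.m^2
2m = 72200000000000 A.m^2
r^3 = 8285^3 = 568692549125
B = (4pi*10^-7) * 72200000000000 / (4*pi * 568692549125) * 1e9
= 90729195.835673 / 7146401337929.41 * 1e9
= 12695.7879 nT

12695.7879


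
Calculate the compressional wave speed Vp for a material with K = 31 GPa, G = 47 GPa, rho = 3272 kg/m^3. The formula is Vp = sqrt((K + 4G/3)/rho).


First compute the effective modulus:
K + 4G/3 = 31e9 + 4*47e9/3 = 93666666666.67 Pa
Then divide by density:
93666666666.67 / 3272 = 28626731.8663 Pa/(kg/m^3)
Take the square root:
Vp = sqrt(28626731.8663) = 5350.4 m/s

5350.4


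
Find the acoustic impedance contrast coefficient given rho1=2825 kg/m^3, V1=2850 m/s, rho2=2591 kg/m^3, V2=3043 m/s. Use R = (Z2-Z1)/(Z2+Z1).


Z1 = 2825 * 2850 = 8051250
Z2 = 2591 * 3043 = 7884413
R = (7884413 - 8051250) / (7884413 + 8051250) = -166837 / 15935663 = -0.0105

-0.0105


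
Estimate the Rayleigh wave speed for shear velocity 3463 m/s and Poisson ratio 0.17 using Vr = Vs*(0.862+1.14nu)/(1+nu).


Numerator factor = 0.862 + 1.14*0.17 = 1.0558
Denominator = 1 + 0.17 = 1.17
Vr = 3463 * 1.0558 / 1.17 = 3124.99 m/s

3124.99


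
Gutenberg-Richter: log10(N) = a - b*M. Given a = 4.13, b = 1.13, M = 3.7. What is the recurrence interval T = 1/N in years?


log10(N) = 4.13 - 1.13*3.7 = -0.051
N = 10^-0.051 = 0.889201
T = 1/N = 1/0.889201 = 1.1246 years

1.1246


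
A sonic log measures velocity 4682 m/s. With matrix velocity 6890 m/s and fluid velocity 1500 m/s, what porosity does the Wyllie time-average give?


1/V - 1/Vm = 1/4682 - 1/6890 = 6.845e-05
1/Vf - 1/Vm = 1/1500 - 1/6890 = 0.00052153
phi = 6.845e-05 / 0.00052153 = 0.1312

0.1312


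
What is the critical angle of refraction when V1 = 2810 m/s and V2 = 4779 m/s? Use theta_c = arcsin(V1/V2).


V1/V2 = 2810/4779 = 0.587989
theta_c = arcsin(0.587989) = 36.0144 degrees

36.0144


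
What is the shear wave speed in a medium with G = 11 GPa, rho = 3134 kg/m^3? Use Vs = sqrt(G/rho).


Convert G to Pa: G = 11e9 Pa
Compute G/rho = 11e9 / 3134 = 3509891.5124
Vs = sqrt(3509891.5124) = 1873.47 m/s

1873.47


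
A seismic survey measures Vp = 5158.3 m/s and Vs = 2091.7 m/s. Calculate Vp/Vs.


Vp/Vs = 5158.3 / 2091.7
= 2.4661

2.4661


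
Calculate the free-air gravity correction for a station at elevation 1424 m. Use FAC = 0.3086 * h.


FAC = 0.3086 * h
= 0.3086 * 1424
= 439.4464 mGal

439.4464


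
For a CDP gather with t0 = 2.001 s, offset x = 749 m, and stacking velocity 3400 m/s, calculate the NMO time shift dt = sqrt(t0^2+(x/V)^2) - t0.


x/Vnmo = 749/3400 = 0.220294
(x/Vnmo)^2 = 0.048529
t0^2 = 4.004001
sqrt(4.004001 + 0.048529) = 2.01309
dt = 2.01309 - 2.001 = 0.01209

0.01209


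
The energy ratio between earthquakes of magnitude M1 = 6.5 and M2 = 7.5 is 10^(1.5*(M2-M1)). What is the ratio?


M2 - M1 = 7.5 - 6.5 = 1.0
1.5 * 1.0 = 1.5
ratio = 10^1.5 = 31.62

31.62


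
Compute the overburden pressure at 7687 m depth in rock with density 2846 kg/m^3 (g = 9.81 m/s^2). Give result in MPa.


P = rho * g * z / 1e6
= 2846 * 9.81 * 7687 / 1e6
= 214615351.62 / 1e6
= 214.6154 MPa

214.6154


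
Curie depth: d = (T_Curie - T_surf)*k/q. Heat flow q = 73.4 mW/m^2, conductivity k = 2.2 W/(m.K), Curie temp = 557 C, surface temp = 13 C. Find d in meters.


T_Curie - T_surf = 557 - 13 = 544 C
Convert q to W/m^2: 73.4 mW/m^2 = 0.0734 W/m^2
d = 544 * 2.2 / 0.0734 = 16305.18 m

16305.18


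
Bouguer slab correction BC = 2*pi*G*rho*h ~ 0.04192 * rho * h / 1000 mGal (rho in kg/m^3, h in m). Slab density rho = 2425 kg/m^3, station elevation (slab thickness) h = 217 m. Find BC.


BC = 0.04192 * rho * h / 1000
= 0.04192 * 2425 * 217 / 1000
= 22.0594 mGal

22.0594


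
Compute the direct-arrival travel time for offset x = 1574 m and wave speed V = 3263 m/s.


t = x / V
= 1574 / 3263
= 0.4824 s

0.4824


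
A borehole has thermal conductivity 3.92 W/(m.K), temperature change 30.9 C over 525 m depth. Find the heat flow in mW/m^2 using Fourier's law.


q = k * dT / dz * 1000
= 3.92 * 30.9 / 525 * 1000
= 0.23072 * 1000
= 230.72 mW/m^2

230.72


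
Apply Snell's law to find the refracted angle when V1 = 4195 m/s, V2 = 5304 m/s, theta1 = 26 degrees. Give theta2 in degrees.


sin(theta1) = sin(26 deg) = 0.438371
sin(theta2) = V2/V1 * sin(theta1) = 5304/4195 * 0.438371 = 0.55426
theta2 = arcsin(0.55426) = 33.6598 degrees

33.6598


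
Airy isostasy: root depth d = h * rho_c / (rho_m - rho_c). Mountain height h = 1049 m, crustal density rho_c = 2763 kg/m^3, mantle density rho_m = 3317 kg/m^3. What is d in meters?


rho_m - rho_c = 3317 - 2763 = 554
d = 1049 * 2763 / 554
= 2898387 / 554
= 5231.75 m

5231.75


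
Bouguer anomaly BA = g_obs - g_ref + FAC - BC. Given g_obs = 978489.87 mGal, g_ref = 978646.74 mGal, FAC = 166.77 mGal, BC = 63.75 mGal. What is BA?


BA = g_obs - g_ref + FAC - BC
= 978489.87 - 978646.74 + 166.77 - 63.75
= -53.85 mGal

-53.85


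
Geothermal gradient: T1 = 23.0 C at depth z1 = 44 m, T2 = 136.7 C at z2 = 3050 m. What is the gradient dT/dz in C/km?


dT = 136.7 - 23.0 = 113.7 C
dz = 3050 - 44 = 3006 m
gradient = dT/dz * 1000 = 113.7/3006 * 1000 = 37.8244 C/km

37.8244


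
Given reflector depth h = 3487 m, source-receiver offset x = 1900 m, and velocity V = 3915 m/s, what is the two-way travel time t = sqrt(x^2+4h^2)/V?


x^2 + 4h^2 = 1900^2 + 4*3487^2 = 3610000 + 48636676 = 52246676
sqrt(52246676) = 7228.1862
t = 7228.1862 / 3915 = 1.8463 s

1.8463


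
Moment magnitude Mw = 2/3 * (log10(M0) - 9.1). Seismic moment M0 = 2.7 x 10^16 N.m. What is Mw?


log10(M0) = log10(2.7 x 10^16) = 16.4314
Mw = 2/3 * (16.4314 - 9.1)
= 2/3 * 7.3314
= 4.89

4.89


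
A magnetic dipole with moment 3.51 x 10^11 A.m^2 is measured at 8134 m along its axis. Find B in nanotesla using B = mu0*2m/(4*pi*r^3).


m = 3.51 x 10^11 = 351000000000 A.m^2
2m = 702000000000 A.m^2
r^3 = 8134^3 = 538161350104
B = (4pi*10^-7) * 702000000000 / (4*pi * 538161350104) * 1e9
= 882159.217128 / 6762734975730.76 * 1e9
= 130.4442 nT

130.4442


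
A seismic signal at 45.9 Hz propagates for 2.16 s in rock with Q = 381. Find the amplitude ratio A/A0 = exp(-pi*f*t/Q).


pi*f*t/Q = pi*45.9*2.16/381 = 0.817507
A/A0 = exp(-0.817507) = 0.441531

0.441531


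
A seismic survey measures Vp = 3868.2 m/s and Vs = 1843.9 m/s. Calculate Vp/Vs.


Vp/Vs = 3868.2 / 1843.9
= 2.0978

2.0978


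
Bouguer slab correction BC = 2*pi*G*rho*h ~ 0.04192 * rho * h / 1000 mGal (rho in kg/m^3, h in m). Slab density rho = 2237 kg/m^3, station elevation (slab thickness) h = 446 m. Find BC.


BC = 0.04192 * rho * h / 1000
= 0.04192 * 2237 * 446 / 1000
= 41.8237 mGal

41.8237


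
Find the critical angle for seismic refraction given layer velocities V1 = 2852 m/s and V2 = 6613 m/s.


V1/V2 = 2852/6613 = 0.431272
theta_c = arcsin(0.431272) = 25.5483 degrees

25.5483


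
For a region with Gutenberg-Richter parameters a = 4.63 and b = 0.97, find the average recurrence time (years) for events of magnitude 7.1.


log10(N) = 4.63 - 0.97*7.1 = -2.257
N = 10^-2.257 = 0.005534
T = 1/N = 1/0.005534 = 180.7174 years

180.7174


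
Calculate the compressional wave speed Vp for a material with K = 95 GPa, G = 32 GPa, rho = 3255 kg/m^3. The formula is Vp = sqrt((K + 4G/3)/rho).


First compute the effective modulus:
K + 4G/3 = 95e9 + 4*32e9/3 = 137666666666.67 Pa
Then divide by density:
137666666666.67 / 3255 = 42293906.81 Pa/(kg/m^3)
Take the square root:
Vp = sqrt(42293906.81) = 6503.38 m/s

6503.38


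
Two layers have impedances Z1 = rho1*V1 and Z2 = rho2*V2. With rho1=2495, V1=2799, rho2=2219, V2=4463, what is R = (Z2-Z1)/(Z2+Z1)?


Z1 = 2495 * 2799 = 6983505
Z2 = 2219 * 4463 = 9903397
R = (9903397 - 6983505) / (9903397 + 6983505) = 2919892 / 16886902 = 0.1729

0.1729


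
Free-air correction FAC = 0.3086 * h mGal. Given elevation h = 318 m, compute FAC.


FAC = 0.3086 * h
= 0.3086 * 318
= 98.1348 mGal

98.1348


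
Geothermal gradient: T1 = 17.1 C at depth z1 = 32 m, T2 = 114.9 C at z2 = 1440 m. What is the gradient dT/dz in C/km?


dT = 114.9 - 17.1 = 97.8 C
dz = 1440 - 32 = 1408 m
gradient = dT/dz * 1000 = 97.8/1408 * 1000 = 69.4602 C/km

69.4602


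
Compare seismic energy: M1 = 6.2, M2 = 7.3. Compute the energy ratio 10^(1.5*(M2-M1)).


M2 - M1 = 7.3 - 6.2 = 1.1
1.5 * 1.1 = 1.65
ratio = 10^1.65 = 44.67

44.67


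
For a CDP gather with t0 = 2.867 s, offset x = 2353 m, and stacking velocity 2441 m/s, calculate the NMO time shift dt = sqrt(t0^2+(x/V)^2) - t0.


x/Vnmo = 2353/2441 = 0.963949
(x/Vnmo)^2 = 0.929198
t0^2 = 8.219689
sqrt(8.219689 + 0.929198) = 3.024713
dt = 3.024713 - 2.867 = 0.157713

0.157713


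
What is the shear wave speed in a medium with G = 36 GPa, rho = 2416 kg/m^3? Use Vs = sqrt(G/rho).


Convert G to Pa: G = 36e9 Pa
Compute G/rho = 36e9 / 2416 = 14900662.2517
Vs = sqrt(14900662.2517) = 3860.14 m/s

3860.14


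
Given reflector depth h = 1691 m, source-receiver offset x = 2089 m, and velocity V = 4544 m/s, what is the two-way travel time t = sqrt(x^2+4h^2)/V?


x^2 + 4h^2 = 2089^2 + 4*1691^2 = 4363921 + 11437924 = 15801845
sqrt(15801845) = 3975.1535
t = 3975.1535 / 4544 = 0.8748 s

0.8748


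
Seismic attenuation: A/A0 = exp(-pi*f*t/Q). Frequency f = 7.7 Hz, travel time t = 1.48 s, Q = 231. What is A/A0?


pi*f*t/Q = pi*7.7*1.48/231 = 0.154985
A/A0 = exp(-0.154985) = 0.856428

0.856428


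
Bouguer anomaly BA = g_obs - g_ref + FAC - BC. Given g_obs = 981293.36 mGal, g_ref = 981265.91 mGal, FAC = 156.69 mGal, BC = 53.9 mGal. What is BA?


BA = g_obs - g_ref + FAC - BC
= 981293.36 - 981265.91 + 156.69 - 53.9
= 130.24 mGal

130.24


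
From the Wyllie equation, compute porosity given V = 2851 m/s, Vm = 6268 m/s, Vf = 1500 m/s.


1/V - 1/Vm = 1/2851 - 1/6268 = 0.00019121
1/Vf - 1/Vm = 1/1500 - 1/6268 = 0.00050713
phi = 0.00019121 / 0.00050713 = 0.3771

0.3771


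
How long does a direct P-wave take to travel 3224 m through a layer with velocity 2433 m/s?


t = x / V
= 3224 / 2433
= 1.3251 s

1.3251


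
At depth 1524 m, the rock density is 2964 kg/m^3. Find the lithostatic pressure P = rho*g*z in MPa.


P = rho * g * z / 1e6
= 2964 * 9.81 * 1524 / 1e6
= 44313104.16 / 1e6
= 44.3131 MPa

44.3131


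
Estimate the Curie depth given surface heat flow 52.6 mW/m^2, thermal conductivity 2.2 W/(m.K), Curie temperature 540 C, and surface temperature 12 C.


T_Curie - T_surf = 540 - 12 = 528 C
Convert q to W/m^2: 52.6 mW/m^2 = 0.0526 W/m^2
d = 528 * 2.2 / 0.0526 = 22083.65 m

22083.65


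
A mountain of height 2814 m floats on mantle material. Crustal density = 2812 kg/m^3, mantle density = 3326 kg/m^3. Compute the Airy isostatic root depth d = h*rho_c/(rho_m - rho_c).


rho_m - rho_c = 3326 - 2812 = 514
d = 2814 * 2812 / 514
= 7912968 / 514
= 15394.88 m

15394.88


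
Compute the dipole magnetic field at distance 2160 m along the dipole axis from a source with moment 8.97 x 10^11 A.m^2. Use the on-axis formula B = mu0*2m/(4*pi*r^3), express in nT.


m = 8.97 x 10^11 = 897000000000 A.m^2
2m = 1794000000000 A.m^2
r^3 = 2160^3 = 10077696000
B = (4pi*10^-7) * 1794000000000 / (4*pi * 10077696000) * 1e9
= 2254406.888216 / 126640062874.84 * 1e9
= 17801.688 nT

17801.688


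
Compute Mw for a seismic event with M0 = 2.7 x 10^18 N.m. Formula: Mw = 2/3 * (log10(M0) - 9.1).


log10(M0) = log10(2.7 x 10^18) = 18.4314
Mw = 2/3 * (18.4314 - 9.1)
= 2/3 * 9.3314
= 6.22

6.22


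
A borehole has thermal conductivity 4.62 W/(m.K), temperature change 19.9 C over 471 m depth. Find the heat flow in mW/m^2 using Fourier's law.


q = k * dT / dz * 1000
= 4.62 * 19.9 / 471 * 1000
= 0.195197 * 1000
= 195.1975 mW/m^2

195.1975


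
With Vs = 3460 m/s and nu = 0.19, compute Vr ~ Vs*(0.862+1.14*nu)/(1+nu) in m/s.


Numerator factor = 0.862 + 1.14*0.19 = 1.0786
Denominator = 1 + 0.19 = 1.19
Vr = 3460 * 1.0786 / 1.19 = 3136.1 m/s

3136.1


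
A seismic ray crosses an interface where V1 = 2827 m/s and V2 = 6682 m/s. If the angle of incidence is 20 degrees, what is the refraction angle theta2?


sin(theta1) = sin(20 deg) = 0.34202
sin(theta2) = V2/V1 * sin(theta1) = 6682/2827 * 0.34202 = 0.808411
theta2 = arcsin(0.808411) = 53.941 degrees

53.941


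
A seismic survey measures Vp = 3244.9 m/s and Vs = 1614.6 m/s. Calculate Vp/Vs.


Vp/Vs = 3244.9 / 1614.6
= 2.0097

2.0097


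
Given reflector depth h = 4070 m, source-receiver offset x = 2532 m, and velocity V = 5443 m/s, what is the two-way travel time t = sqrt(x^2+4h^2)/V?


x^2 + 4h^2 = 2532^2 + 4*4070^2 = 6411024 + 66259600 = 72670624
sqrt(72670624) = 8524.7067
t = 8524.7067 / 5443 = 1.5662 s

1.5662


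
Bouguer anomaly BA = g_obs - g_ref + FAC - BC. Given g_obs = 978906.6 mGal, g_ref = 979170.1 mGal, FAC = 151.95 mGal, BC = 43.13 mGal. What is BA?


BA = g_obs - g_ref + FAC - BC
= 978906.6 - 979170.1 + 151.95 - 43.13
= -154.68 mGal

-154.68


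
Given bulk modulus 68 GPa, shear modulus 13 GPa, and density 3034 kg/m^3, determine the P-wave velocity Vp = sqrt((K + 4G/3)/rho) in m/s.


First compute the effective modulus:
K + 4G/3 = 68e9 + 4*13e9/3 = 85333333333.33 Pa
Then divide by density:
85333333333.33 / 3034 = 28125686.6623 Pa/(kg/m^3)
Take the square root:
Vp = sqrt(28125686.6623) = 5303.37 m/s

5303.37


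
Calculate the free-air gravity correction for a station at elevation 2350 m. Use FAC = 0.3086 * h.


FAC = 0.3086 * h
= 0.3086 * 2350
= 725.21 mGal

725.21


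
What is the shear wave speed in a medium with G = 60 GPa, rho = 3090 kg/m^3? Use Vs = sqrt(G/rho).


Convert G to Pa: G = 60e9 Pa
Compute G/rho = 60e9 / 3090 = 19417475.7282
Vs = sqrt(19417475.7282) = 4406.53 m/s

4406.53


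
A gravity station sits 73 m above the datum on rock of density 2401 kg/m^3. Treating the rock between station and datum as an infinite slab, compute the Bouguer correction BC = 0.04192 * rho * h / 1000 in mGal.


BC = 0.04192 * rho * h / 1000
= 0.04192 * 2401 * 73 / 1000
= 7.3474 mGal

7.3474


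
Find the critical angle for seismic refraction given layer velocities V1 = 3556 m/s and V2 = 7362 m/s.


V1/V2 = 3556/7362 = 0.483021
theta_c = arcsin(0.483021) = 28.8829 degrees

28.8829


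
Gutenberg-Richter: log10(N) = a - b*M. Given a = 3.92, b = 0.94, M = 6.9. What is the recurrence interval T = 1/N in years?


log10(N) = 3.92 - 0.94*6.9 = -2.566
N = 10^-2.566 = 0.002716
T = 1/N = 1/0.002716 = 368.129 years

368.129


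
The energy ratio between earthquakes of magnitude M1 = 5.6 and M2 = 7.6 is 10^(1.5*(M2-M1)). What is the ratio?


M2 - M1 = 7.6 - 5.6 = 2.0
1.5 * 2.0 = 3.0
ratio = 10^3.0 = 1000.0

1000.0


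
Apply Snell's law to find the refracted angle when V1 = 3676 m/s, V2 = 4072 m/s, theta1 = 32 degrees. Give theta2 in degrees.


sin(theta1) = sin(32 deg) = 0.529919
sin(theta2) = V2/V1 * sin(theta1) = 4072/3676 * 0.529919 = 0.587005
theta2 = arcsin(0.587005) = 35.9448 degrees

35.9448


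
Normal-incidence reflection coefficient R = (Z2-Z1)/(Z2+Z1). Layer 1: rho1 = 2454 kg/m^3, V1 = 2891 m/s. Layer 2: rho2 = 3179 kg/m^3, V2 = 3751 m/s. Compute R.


Z1 = 2454 * 2891 = 7094514
Z2 = 3179 * 3751 = 11924429
R = (11924429 - 7094514) / (11924429 + 7094514) = 4829915 / 19018943 = 0.254

0.254


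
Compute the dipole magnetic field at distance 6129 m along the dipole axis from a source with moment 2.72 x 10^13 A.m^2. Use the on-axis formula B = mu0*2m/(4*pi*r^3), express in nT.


m = 2.72 x 10^13 = 27200000000000 A.m^2
2m = 54400000000000 A.m^2
r^3 = 6129^3 = 230233684689
B = (4pi*10^-7) * 54400000000000 / (4*pi * 230233684689) * 1e9
= 68361056.142114 / 2893201809711.48 * 1e9
= 23628.1672 nT

23628.1672


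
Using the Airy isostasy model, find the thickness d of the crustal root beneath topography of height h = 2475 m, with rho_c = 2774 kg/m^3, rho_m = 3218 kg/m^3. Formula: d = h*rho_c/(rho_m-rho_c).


rho_m - rho_c = 3218 - 2774 = 444
d = 2475 * 2774 / 444
= 6865650 / 444
= 15463.18 m

15463.18


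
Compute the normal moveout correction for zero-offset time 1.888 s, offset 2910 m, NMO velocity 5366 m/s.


x/Vnmo = 2910/5366 = 0.542303
(x/Vnmo)^2 = 0.294093
t0^2 = 3.564544
sqrt(3.564544 + 0.294093) = 1.964341
dt = 1.964341 - 1.888 = 0.076341

0.076341


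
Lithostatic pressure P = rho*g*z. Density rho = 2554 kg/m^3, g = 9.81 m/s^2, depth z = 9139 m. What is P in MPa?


P = rho * g * z / 1e6
= 2554 * 9.81 * 9139 / 1e6
= 228975268.86 / 1e6
= 228.9753 MPa

228.9753


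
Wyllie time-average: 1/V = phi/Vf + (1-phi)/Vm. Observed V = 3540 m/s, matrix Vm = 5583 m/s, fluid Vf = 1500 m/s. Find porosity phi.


1/V - 1/Vm = 1/3540 - 1/5583 = 0.00010337
1/Vf - 1/Vm = 1/1500 - 1/5583 = 0.00048755
phi = 0.00010337 / 0.00048755 = 0.212

0.212


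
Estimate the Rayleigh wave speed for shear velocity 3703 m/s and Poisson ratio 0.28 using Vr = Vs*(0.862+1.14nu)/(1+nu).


Numerator factor = 0.862 + 1.14*0.28 = 1.1812
Denominator = 1 + 0.28 = 1.28
Vr = 3703 * 1.1812 / 1.28 = 3417.17 m/s

3417.17


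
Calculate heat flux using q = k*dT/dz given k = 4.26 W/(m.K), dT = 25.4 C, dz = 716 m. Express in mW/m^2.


q = k * dT / dz * 1000
= 4.26 * 25.4 / 716 * 1000
= 0.151123 * 1000
= 151.1229 mW/m^2

151.1229


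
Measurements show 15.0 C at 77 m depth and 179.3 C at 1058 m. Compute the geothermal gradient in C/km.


dT = 179.3 - 15.0 = 164.3 C
dz = 1058 - 77 = 981 m
gradient = dT/dz * 1000 = 164.3/981 * 1000 = 167.4822 C/km

167.4822


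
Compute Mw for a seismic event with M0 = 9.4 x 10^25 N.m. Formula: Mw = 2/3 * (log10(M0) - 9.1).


log10(M0) = log10(9.4 x 10^25) = 25.9731
Mw = 2/3 * (25.9731 - 9.1)
= 2/3 * 16.8731
= 11.25

11.25


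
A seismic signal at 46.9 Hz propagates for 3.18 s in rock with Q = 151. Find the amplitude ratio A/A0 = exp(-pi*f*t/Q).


pi*f*t/Q = pi*46.9*3.18/151 = 3.102937
A/A0 = exp(-3.102937) = 0.044917

0.044917
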